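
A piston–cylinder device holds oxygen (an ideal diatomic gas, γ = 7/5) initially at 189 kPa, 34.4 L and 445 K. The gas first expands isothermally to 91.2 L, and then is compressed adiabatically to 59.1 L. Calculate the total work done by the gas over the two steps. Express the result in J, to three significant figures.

Step 1 (isothermal): W = P₁V₁ ln(V₂/V₁) = (6502) ln(91.2/34.4) = 6339 J.
After step 1: P = 71.29 kPa, V = 91.2 L, T = 445 K.
Step 2 (adiabatic): W = (P₁V₁ − P₂V₂)/(γ−1) = (6502 − 7734)/0.4 = -3080 J.
W_total = 6339 − 3080 = 3259 J.

W_total ≈ 3260 J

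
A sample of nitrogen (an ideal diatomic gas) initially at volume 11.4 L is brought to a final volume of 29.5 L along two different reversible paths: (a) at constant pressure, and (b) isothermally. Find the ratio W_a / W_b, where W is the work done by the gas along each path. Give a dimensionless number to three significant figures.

W_a / W_b ≈ 1.67

Path (a) isobaric: W = P₁(V₂ − V₁) → W_a/(P₁V₁) = 1.588.
Path (b) isothermal: W = P₁V₁ ln(V₂/V₁) → W_b/(P₁V₁) = 0.9508.
W_a / W_b = 1.588 / 0.9508 = 1.67.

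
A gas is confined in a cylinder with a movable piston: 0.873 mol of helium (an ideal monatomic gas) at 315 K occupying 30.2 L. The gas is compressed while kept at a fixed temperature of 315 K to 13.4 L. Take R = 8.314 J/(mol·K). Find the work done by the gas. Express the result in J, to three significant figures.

W ≈ -1860 J

Isothermal: W = nRT ln(V₂/V₁).
W = (0.873)(8.314)(315) × ln(13.4/30.2)
  = 2286 × -0.8126
W_by_gas = -1858 J.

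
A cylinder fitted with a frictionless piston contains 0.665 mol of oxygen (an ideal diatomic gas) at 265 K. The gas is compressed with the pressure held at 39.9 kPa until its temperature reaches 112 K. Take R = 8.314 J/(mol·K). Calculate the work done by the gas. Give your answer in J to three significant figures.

W ≈ -846 J

Isobaric: W = P ΔV = nR ΔT.
W = (0.665)(8.314)(112 − 265) = -845.9 J.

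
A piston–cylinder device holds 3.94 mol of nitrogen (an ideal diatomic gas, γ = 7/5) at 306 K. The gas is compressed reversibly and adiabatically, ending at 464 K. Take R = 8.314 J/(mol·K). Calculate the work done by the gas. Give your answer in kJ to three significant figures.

Adiabatic ⇒ Q = 0, so W_by = −ΔU = nCᵥ(T₁ − T₂).
Cᵥ = 5R/2 = 20.79 J/(mol·K).
W = (3.94)(20.79)(306 − 464) = -12939 J.

W ≈ -12.9 kJ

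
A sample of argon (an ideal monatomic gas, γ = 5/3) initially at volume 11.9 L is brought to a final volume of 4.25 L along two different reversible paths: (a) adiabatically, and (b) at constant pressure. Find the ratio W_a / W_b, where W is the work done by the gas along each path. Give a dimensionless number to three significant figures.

Path (a) adiabatic: W = P₁V₁(1 − (V₁/V₂)^(γ−1))/(γ−1) → W_a/(P₁V₁) = -1.48.
Path (b) isobaric: W = P₁(V₂ − V₁) → W_b/(P₁V₁) = -0.6429.
W_a / W_b = -1.48 / -0.6429 = 2.302.

W_a / W_b ≈ 2.30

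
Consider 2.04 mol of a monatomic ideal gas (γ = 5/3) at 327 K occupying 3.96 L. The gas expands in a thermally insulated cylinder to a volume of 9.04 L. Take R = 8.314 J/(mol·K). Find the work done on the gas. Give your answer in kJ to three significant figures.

W ≈ -3.52 kJ

Adiabatic: TV^(γ−1) = const with γ = 5/3.
T₂ = T₁ (V₁/V₂)^(γ−1) = 327 × (3.96/9.04)^0.667 = 327 × 0.5768 = 188.6 K.
W_by = nCᵥ(T₁ − T₂) = (2.04)(12.47)(327 − 188.6) = 3521 J.
Work on gas = −W_by = -3521 J.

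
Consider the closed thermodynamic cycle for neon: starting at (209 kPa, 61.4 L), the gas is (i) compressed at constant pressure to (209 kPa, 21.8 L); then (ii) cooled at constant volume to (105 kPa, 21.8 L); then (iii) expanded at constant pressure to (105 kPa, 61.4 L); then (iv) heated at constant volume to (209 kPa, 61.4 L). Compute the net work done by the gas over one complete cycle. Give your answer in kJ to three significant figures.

W_net ≈ -4.12 kJ

Constant-volume legs do no work.
W(i) = (209)(21.8 − 61.4) = -8276 J; W(iii) = (105)(61.4 − 21.8) = 4158 J.
W_net = -8276 + 4158 = -4118 J (the counter-clockwise enclosed area).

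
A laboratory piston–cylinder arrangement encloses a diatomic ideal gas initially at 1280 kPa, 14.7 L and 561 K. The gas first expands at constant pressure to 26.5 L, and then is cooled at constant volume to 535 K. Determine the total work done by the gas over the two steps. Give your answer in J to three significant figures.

Step 1 (isobaric): W = PΔV = (1280 kPa)(26.5 − 14.7 L) = 15104 J.
Step 2 (isochoric): W = 0 (constant volume).
W_total = 15104 + 0 = 15104 J.

W_total ≈ 15100 J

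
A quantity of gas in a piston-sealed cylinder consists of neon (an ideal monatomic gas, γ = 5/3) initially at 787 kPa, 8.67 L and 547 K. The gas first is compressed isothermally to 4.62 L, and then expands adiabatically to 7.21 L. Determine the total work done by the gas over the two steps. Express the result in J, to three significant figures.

Step 1 (isothermal): W = P₁V₁ ln(V₂/V₁) = (6823) ln(4.62/8.67) = -4295 J.
After step 1: P = 1477 kPa, V = 4.62 L, T = 547 K.
Step 2 (adiabatic): W = (P₁V₁ − P₂V₂)/(γ−1) = (6823 − 5071)/0.667 = 2628 J.
W_total = -4295 + 2628 = -1667 J.

W_total ≈ -1670 J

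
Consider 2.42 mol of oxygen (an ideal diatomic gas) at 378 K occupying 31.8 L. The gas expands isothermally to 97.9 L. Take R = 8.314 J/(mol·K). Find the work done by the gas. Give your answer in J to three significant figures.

W ≈ 8550 J

Isothermal: W = nRT ln(V₂/V₁).
W = (2.42)(8.314)(378) × ln(97.9/31.8)
  = 7605 × 1.124
W_by_gas = 8552 J.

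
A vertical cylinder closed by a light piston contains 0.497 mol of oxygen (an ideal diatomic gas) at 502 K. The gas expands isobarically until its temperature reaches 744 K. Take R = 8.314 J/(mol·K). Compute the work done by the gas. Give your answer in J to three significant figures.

W ≈ 1000 J

Isobaric: W = P ΔV = nR ΔT.
W = (0.497)(8.314)(744 − 502) = 1000 J.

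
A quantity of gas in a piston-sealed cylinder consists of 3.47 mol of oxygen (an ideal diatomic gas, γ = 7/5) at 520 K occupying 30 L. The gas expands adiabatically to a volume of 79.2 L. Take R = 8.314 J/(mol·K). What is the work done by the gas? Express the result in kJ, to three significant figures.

W ≈ 12.1 kJ

Adiabatic: TV^(γ−1) = const with γ = 7/5.
T₂ = T₁ (V₁/V₂)^(γ−1) = 520 × (30/79.2)^0.4 = 520 × 0.6782 = 352.7 K.
W_by = nCᵥ(T₁ − T₂) = (3.47)(20.79)(520 − 352.7) = 12069 J.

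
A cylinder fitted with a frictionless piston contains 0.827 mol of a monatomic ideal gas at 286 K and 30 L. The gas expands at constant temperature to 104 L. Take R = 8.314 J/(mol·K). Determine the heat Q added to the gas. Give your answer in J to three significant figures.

Isothermal ⇒ ΔU = 0, so Q = W = nRT ln(V₂/V₁).
Q = (0.827)(8.314)(286) ln(104/30) = 1966 × 1.243 = 2445 J.

Q ≈ 2440 J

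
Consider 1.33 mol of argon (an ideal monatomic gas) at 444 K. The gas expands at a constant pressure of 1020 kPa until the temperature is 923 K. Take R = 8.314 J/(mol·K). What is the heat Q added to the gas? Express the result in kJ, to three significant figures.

Isobaric: W = nRΔT = (1.33)(8.314)(479) = 5297 J.
ΔU = nCᵥΔT with Cᵥ = 3R/2: ΔU = (1.33)(12.47)(479) = 7945 J.
Q = ΔU + W = 7945 + 5297 = 13241 J.

Q ≈ 13.2 kJ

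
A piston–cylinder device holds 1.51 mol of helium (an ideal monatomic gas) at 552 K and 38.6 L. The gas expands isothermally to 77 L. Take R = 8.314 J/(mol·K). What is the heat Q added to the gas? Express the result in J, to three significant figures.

Isothermal ⇒ ΔU = 0, so Q = W = nRT ln(V₂/V₁).
Q = (1.51)(8.314)(552) ln(77/38.6) = 6930 × 0.6906 = 4785 J.

Q ≈ 4790 J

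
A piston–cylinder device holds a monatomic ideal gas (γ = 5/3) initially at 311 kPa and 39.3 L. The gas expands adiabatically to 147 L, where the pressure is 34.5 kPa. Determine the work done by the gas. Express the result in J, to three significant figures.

Adiabatic: W = (P₁V₁ − P₂V₂)/(γ − 1) with γ = 5/3.
P₁V₁ = 12222 J, P₂V₂ = 5072 J.
W = (12222 − 5072) / 0.6667 = 10726 J.

W ≈ 10700 J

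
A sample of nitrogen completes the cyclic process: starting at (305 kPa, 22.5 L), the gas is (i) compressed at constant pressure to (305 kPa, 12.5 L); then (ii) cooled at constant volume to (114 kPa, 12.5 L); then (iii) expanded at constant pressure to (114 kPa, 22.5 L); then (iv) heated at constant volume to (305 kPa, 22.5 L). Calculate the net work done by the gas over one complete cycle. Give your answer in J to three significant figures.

W_net ≈ -1910 J

Constant-volume legs do no work.
W(i) = (305)(12.5 − 22.5) = -3050 J; W(iii) = (114)(22.5 − 12.5) = 1140 J.
W_net = -3050 + 1140 = -1910 J (the counter-clockwise enclosed area).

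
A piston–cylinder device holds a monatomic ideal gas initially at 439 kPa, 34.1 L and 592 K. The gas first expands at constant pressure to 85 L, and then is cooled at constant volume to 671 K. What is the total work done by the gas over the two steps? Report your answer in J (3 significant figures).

Step 1 (isobaric): W = PΔV = (439 kPa)(85 − 34.1 L) = 22345 J.
Step 2 (isochoric): W = 0 (constant volume).
W_total = 22345 + 0 = 22345 J.

W_total ≈ 22300 J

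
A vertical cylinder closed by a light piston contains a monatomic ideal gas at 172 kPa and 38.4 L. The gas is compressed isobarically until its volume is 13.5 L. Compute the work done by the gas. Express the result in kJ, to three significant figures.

W ≈ -4.28 kJ

Isobaric: W = P ΔV.
W = (172 kPa)(13.5 − 38.4 L) = (172)(-24.9) = -4283 J.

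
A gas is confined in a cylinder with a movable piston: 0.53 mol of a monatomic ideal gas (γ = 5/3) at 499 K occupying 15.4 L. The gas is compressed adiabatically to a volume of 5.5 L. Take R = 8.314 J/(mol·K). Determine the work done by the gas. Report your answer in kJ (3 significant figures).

W ≈ -3.25 kJ

Adiabatic: TV^(γ−1) = const with γ = 5/3.
T₂ = T₁ (V₁/V₂)^(γ−1) = 499 × (15.4/5.5)^0.667 = 499 × 1.987 = 991.3 K.
W_by = nCᵥ(T₁ − T₂) = (0.53)(12.47)(499 − 991.3) = -3254 J.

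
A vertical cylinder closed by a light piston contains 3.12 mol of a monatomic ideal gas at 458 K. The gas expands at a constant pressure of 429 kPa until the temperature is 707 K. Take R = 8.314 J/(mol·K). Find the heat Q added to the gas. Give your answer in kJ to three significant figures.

Q ≈ 16.1 kJ

Isobaric: W = nRΔT = (3.12)(8.314)(249) = 6459 J.
ΔU = nCᵥΔT with Cᵥ = 3R/2: ΔU = (3.12)(12.47)(249) = 9688 J.
Q = ΔU + W = 9688 + 6459 = 16147 J.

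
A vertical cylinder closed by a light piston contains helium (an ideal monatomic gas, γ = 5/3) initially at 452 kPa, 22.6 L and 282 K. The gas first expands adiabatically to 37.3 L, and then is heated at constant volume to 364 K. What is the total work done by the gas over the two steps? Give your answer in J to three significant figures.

Step 1 (adiabatic): W = (P₁V₁ − P₂V₂)/(γ−1) = (10215 − 7314)/0.667 = 4351 J.
Step 2 (isochoric): W = 0 (constant volume).
W_total = 4351 + 0 = 4351 J.

W_total ≈ 4350 J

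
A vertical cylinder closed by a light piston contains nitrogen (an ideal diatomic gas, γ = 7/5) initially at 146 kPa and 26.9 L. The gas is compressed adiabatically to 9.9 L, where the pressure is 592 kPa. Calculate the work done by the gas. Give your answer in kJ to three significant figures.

W ≈ -4.83 kJ

Adiabatic: W = (P₁V₁ − P₂V₂)/(γ − 1) with γ = 7/5.
P₁V₁ = 3927 J, P₂V₂ = 5861 J.
W = (3927 − 5861) / 0.4 = -4834 J.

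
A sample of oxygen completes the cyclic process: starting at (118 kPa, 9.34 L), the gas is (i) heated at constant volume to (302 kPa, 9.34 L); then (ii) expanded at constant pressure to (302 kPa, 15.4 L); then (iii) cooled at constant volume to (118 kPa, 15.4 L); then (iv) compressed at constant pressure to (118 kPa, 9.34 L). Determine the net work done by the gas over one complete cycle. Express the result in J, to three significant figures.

Constant-volume legs do no work.
W(ii) = (302)(15.4 − 9.34) = 1830 J; W(iv) = (118)(9.34 − 15.4) = -715.1 J.
W_net = 1830 − 715.1 = 1115 J (the clockwise enclosed area).

W_net ≈ 1120 J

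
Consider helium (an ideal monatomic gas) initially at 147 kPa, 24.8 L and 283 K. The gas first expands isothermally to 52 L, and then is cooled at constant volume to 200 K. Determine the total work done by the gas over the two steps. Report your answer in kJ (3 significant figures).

Step 1 (isothermal): W = P₁V₁ ln(V₂/V₁) = (3646) ln(52/24.8) = 2699 J.
Step 2 (isochoric): W = 0 (constant volume).
W_total = 2699 + 0 = 2699 J.

W_total ≈ 2.70 kJ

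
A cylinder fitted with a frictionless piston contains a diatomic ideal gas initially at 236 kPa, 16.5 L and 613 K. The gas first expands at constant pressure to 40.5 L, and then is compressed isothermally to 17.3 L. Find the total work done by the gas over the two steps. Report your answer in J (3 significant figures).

W_total ≈ -2470 J

Step 1 (isobaric): W = PΔV = (236 kPa)(40.5 − 16.5 L) = 5664 J.
After step 1: P = 236 kPa, V = 40.5 L, T = 1505 K.
Step 2 (isothermal): W = P₁V₁ ln(V₂/V₁) = (9558) ln(17.3/40.5) = -8130 J.
W_total = 5664 − 8130 = -2466 J.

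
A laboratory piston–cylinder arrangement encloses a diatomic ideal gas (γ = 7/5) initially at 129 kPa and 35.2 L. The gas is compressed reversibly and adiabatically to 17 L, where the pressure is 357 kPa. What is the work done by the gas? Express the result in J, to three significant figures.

W ≈ -3820 J

Adiabatic: W = (P₁V₁ − P₂V₂)/(γ − 1) with γ = 7/5.
P₁V₁ = 4541 J, P₂V₂ = 6069 J.
W = (4541 − 6069) / 0.4 = -3821 J.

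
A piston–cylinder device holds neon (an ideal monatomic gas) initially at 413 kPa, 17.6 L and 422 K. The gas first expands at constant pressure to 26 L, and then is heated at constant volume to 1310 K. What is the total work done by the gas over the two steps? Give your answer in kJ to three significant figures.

W_total ≈ 3.47 kJ

Step 1 (isobaric): W = PΔV = (413 kPa)(26 − 17.6 L) = 3469 J.
Step 2 (isochoric): W = 0 (constant volume).
W_total = 3469 + 0 = 3469 J.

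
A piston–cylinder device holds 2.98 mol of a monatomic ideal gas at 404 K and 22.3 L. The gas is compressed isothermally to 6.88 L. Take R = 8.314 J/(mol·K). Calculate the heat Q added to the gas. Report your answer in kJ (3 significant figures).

Isothermal ⇒ ΔU = 0, so Q = W = nRT ln(V₂/V₁).
Q = (2.98)(8.314)(404) ln(6.88/22.3) = 10009 × -1.176 = -11771 J.

Q ≈ -11.8 kJ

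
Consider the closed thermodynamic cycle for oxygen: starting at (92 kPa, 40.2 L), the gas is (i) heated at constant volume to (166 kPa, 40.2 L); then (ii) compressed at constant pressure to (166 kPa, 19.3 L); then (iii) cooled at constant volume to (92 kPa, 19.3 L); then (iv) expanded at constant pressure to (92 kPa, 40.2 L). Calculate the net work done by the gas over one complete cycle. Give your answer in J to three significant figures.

Constant-volume legs do no work.
W(ii) = (166)(19.3 − 40.2) = -3469 J; W(iv) = (92)(40.2 − 19.3) = 1923 J.
W_net = -3469 + 1923 = -1547 J (the counter-clockwise enclosed area).

W_net ≈ -1550 J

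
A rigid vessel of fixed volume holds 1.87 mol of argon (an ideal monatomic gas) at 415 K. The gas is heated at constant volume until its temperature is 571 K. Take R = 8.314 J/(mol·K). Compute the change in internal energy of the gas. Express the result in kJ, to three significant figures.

ΔU ≈ 3.64 kJ

Constant volume ⇒ W = 0, so Q = ΔU = nCᵥΔT with Cᵥ = 3R/2 = 12.47 J/(mol·K).
ΔU = (1.87)(12.47)(571 − 415) = 3638 J.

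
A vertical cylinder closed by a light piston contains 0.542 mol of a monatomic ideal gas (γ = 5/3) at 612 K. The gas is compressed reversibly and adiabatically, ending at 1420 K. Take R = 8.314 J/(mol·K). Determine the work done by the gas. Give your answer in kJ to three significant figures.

W ≈ -5.46 kJ

Adiabatic ⇒ Q = 0, so W_by = −ΔU = nCᵥ(T₁ − T₂).
Cᵥ = 3R/2 = 12.47 J/(mol·K).
W = (0.542)(12.47)(612 − 1420) = -5461 J.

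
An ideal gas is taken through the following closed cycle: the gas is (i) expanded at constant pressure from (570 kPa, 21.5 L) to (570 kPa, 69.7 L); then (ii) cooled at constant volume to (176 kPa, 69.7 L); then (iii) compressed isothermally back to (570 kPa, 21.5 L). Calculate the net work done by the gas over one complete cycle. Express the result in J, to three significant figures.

W_net ≈ 13000 J

Leg (i): W = PΔV = (570)(69.7 − 21.5) = 27474 J.
Leg (ii): W = 0.
Leg (iii): W = PᵢVᵢ ln(V_f/Vᵢ) = (12267) ln(21.5/69.7) = -14428 J.
W_net = 27474 − 14428 = 13046 J.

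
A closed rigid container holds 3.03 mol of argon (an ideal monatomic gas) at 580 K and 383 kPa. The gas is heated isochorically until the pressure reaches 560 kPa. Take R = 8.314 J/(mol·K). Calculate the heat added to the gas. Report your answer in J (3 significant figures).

Q ≈ 10100 J

Constant volume ⇒ W = 0, so Q = ΔU = nCᵥΔT with Cᵥ = 3R/2 = 12.47 J/(mol·K).
At constant V, T₂/T₁ = P₂/P₁ ⇒ ΔT = T₁(P₂/P₁ − 1) = 580·(560/383 − 1) = 268 K.
ΔU = (3.03)(12.47)(268) = 10129 J.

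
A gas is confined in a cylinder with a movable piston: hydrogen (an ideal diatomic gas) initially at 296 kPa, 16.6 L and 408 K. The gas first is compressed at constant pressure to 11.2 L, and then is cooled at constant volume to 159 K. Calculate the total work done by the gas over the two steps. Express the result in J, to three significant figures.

W_total ≈ -1600 J

Step 1 (isobaric): W = PΔV = (296 kPa)(11.2 − 16.6 L) = -1598 J.
Step 2 (isochoric): W = 0 (constant volume).
W_total = -1598 + 0 = -1598 J.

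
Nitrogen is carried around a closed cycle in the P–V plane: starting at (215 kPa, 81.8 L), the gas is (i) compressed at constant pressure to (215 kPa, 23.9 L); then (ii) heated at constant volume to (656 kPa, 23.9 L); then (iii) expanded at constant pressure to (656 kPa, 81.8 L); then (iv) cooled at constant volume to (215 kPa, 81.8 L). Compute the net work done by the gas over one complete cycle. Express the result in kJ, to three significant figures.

W_net ≈ 25.5 kJ

Constant-volume legs do no work.
W(i) = (215)(23.9 − 81.8) = -12448 J; W(iii) = (656)(81.8 − 23.9) = 37982 J.
W_net = -12448 + 37982 = 25534 J (the clockwise enclosed area).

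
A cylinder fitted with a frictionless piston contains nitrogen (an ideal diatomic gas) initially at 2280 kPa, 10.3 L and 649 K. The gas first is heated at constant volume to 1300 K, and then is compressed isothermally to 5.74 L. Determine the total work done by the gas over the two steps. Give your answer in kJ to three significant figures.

W_total ≈ -27.5 kJ

Step 1 (isochoric): W = 0 (constant volume).
After step 1: P = 4567 kPa (V unchanged).
Step 2 (isothermal): W = P₁V₁ ln(V₂/V₁) = (47040) ln(5.74/10.3) = -27504 J.
W_total = 0 − 27504 = -27504 J.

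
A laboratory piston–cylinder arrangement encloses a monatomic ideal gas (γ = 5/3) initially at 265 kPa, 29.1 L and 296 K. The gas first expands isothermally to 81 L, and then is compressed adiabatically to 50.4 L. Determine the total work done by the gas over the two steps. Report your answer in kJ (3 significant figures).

W_total ≈ 3.59 kJ

Step 1 (isothermal): W = P₁V₁ ln(V₂/V₁) = (7712) ln(81/29.1) = 7894 J.
After step 1: P = 95.2 kPa, V = 81 L, T = 296 K.
Step 2 (adiabatic): W = (P₁V₁ − P₂V₂)/(γ−1) = (7712 − 10581)/0.667 = -4304 J.
W_total = 7894 − 4304 = 3591 J.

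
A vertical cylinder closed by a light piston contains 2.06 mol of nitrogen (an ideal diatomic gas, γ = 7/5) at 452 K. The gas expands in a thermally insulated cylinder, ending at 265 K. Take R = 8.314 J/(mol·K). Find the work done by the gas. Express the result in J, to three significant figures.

W ≈ 8010 J

Adiabatic ⇒ Q = 0, so W_by = −ΔU = nCᵥ(T₁ − T₂).
Cᵥ = 5R/2 = 20.79 J/(mol·K).
W = (2.06)(20.79)(452 − 265) = 8007 J.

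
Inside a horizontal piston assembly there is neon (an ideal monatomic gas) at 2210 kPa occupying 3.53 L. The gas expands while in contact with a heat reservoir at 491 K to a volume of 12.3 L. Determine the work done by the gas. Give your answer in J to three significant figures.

Isothermal: W = nRT ln(V₂/V₁) = P₁V₁ ln(V₂/V₁).
P₁V₁ = (2210 kPa)(3.53 L) = 7801 J.
W = 7801 × ln(12.3/3.53) = 7801 × 1.248
W_by_gas = 9738 J.

W ≈ 9740 J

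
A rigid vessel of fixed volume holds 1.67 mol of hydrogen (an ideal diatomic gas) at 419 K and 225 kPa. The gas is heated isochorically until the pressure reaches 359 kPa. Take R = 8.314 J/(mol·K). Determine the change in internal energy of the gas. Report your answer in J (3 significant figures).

ΔU ≈ 8660 J

Constant volume ⇒ W = 0, so Q = ΔU = nCᵥΔT with Cᵥ = 5R/2 = 20.79 J/(mol·K).
At constant V, T₂/T₁ = P₂/P₁ ⇒ ΔT = T₁(P₂/P₁ − 1) = 419·(359/225 − 1) = 249.5 K.
ΔU = (1.67)(20.79)(249.5) = 8662 J.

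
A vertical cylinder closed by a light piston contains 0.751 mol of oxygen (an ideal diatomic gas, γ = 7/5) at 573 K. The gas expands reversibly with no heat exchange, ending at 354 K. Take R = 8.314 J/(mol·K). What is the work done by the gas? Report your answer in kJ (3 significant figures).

W ≈ 3.42 kJ

Adiabatic ⇒ Q = 0, so W_by = −ΔU = nCᵥ(T₁ − T₂).
Cᵥ = 5R/2 = 20.79 J/(mol·K).
W = (0.751)(20.79)(573 − 354) = 3418 J.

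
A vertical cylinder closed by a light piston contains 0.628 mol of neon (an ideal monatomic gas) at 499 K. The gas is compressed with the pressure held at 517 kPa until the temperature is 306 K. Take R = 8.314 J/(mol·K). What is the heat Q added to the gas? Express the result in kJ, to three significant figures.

Q ≈ -2.52 kJ

Isobaric: W = nRΔT = (0.628)(8.314)(-193) = -1008 J.
ΔU = nCᵥΔT with Cᵥ = 3R/2: ΔU = (0.628)(12.47)(-193) = -1512 J.
Q = ΔU + W = -1512 − 1008 = -2519 J.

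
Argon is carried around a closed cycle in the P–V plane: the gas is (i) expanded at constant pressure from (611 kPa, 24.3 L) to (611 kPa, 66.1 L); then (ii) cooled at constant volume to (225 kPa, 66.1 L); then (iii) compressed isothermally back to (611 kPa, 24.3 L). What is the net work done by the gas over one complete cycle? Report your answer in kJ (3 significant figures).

W_net ≈ 10.7 kJ

Leg (i): W = PΔV = (611)(66.1 − 24.3) = 25540 J.
Leg (ii): W = 0.
Leg (iii): W = PᵢVᵢ ln(V_f/Vᵢ) = (14872) ln(24.3/66.1) = -14883 J.
W_net = 25540 − 14883 = 10657 J.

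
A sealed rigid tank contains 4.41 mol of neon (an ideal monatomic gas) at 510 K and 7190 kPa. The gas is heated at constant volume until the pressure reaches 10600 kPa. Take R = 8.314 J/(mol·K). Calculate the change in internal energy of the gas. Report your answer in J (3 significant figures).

ΔU ≈ 13300 J

Constant volume ⇒ W = 0, so Q = ΔU = nCᵥΔT with Cᵥ = 3R/2 = 12.47 J/(mol·K).
At constant V, T₂/T₁ = P₂/P₁ ⇒ ΔT = T₁(P₂/P₁ − 1) = 510·(10600/7190 − 1) = 241.9 K.
ΔU = (4.41)(12.47)(241.9) = 13303 J.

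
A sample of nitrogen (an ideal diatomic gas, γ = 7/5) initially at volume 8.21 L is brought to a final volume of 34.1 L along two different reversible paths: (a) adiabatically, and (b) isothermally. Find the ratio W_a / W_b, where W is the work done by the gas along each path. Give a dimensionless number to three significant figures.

W_a / W_b ≈ 0.762

Path (a) adiabatic: W = P₁V₁(1 − (V₁/V₂)^(γ−1))/(γ−1) → W_a/(P₁V₁) = 1.086.
Path (b) isothermal: W = P₁V₁ ln(V₂/V₁) → W_b/(P₁V₁) = 1.424.
W_a / W_b = 1.086 / 1.424 = 0.7624.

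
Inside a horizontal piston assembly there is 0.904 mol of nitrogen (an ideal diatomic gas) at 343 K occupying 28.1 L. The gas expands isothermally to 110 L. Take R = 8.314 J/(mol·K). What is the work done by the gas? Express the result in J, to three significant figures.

Isothermal: W = nRT ln(V₂/V₁).
W = (0.904)(8.314)(343) × ln(110/28.1)
  = 2578 × 1.365
W_by_gas = 3518 J.

W ≈ 3520 J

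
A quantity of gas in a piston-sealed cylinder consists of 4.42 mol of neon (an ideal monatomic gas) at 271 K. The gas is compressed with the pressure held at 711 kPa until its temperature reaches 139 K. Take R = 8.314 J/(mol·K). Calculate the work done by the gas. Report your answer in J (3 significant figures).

Isobaric: W = P ΔV = nR ΔT.
W = (4.42)(8.314)(139 − 271) = -4851 J.

W ≈ -4850 J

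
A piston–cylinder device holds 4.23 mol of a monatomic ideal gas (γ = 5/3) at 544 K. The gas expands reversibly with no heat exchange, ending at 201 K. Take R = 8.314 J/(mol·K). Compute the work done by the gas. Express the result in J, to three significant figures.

W ≈ 18100 J

Adiabatic ⇒ Q = 0, so W_by = −ΔU = nCᵥ(T₁ − T₂).
Cᵥ = 3R/2 = 12.47 J/(mol·K).
W = (4.23)(12.47)(544 − 201) = 18094 J.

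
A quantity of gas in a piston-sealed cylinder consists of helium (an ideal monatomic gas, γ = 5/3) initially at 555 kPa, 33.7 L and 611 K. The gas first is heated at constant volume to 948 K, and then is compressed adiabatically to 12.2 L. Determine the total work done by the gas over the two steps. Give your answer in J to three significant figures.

Step 1 (isochoric): W = 0 (constant volume).
After step 1: P = 861.1 kPa (V unchanged).
Step 2 (adiabatic): W = (P₁V₁ − P₂V₂)/(γ−1) = (29020 − 57131)/0.667 = -42167 J.
W_total = 0 − 42167 = -42167 J.

W_total ≈ -42200 J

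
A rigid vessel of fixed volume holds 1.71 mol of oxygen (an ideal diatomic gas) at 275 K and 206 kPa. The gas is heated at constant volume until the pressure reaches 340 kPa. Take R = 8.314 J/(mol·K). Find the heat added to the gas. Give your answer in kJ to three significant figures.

Constant volume ⇒ W = 0, so Q = ΔU = nCᵥΔT with Cᵥ = 5R/2 = 20.79 J/(mol·K).
At constant V, T₂/T₁ = P₂/P₁ ⇒ ΔT = T₁(P₂/P₁ − 1) = 275·(340/206 − 1) = 178.9 K.
ΔU = (1.71)(20.79)(178.9) = 6358 J.

Q ≈ 6.36 kJ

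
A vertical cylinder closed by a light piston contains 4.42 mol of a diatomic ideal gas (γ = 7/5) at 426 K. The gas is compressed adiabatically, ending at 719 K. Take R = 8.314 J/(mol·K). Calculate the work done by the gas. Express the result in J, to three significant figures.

Adiabatic ⇒ Q = 0, so W_by = −ΔU = nCᵥ(T₁ − T₂).
Cᵥ = 5R/2 = 20.79 J/(mol·K).
W = (4.42)(20.79)(426 − 719) = -26918 J.

W ≈ -26900 J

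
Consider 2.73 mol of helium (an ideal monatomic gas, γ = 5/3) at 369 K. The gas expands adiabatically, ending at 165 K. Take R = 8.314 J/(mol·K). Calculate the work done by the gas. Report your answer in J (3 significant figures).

W ≈ 6950 J

Adiabatic ⇒ Q = 0, so W_by = −ΔU = nCᵥ(T₁ − T₂).
Cᵥ = 3R/2 = 12.47 J/(mol·K).
W = (2.73)(12.47)(369 − 165) = 6945 J.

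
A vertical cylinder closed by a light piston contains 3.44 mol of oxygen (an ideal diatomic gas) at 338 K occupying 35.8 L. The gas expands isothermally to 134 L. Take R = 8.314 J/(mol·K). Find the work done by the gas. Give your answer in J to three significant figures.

Isothermal: W = nRT ln(V₂/V₁).
W = (3.44)(8.314)(338) × ln(134/35.8)
  = 9667 × 1.32
W_by_gas = 12759 J.

W ≈ 12800 J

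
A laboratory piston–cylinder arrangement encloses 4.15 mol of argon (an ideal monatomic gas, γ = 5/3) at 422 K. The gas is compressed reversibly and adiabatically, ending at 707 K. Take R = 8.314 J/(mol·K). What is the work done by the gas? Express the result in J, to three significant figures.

Adiabatic ⇒ Q = 0, so W_by = −ΔU = nCᵥ(T₁ − T₂).
Cᵥ = 3R/2 = 12.47 J/(mol·K).
W = (4.15)(12.47)(422 − 707) = -14750 J.

W ≈ -14800 J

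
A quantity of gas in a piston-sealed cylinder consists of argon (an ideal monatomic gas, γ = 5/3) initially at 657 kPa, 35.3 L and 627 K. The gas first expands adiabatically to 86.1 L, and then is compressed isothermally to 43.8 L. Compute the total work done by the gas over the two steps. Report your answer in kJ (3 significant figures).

W_total ≈ 6.94 kJ

Step 1 (adiabatic): W = (P₁V₁ − P₂V₂)/(γ−1) = (23192 − 12799)/0.667 = 15589 J.
After step 1: P = 148.7 kPa, V = 86.1 L, T = 346 K.
Step 2 (isothermal): W = P₁V₁ ln(V₂/V₁) = (12799) ln(43.8/86.1) = -8651 J.
W_total = 15589 − 8651 = 6938 J.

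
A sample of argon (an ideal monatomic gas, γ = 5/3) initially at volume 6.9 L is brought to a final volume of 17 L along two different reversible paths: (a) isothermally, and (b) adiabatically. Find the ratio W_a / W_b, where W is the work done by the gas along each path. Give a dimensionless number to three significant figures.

Path (a) isothermal: W = P₁V₁ ln(V₂/V₁) → W_a/(P₁V₁) = 0.9017.
Path (b) adiabatic: W = P₁V₁(1 − (V₁/V₂)^(γ−1))/(γ−1) → W_b/(P₁V₁) = 0.6777.
W_a / W_b = 0.9017 / 0.6777 = 1.33.

W_a / W_b ≈ 1.33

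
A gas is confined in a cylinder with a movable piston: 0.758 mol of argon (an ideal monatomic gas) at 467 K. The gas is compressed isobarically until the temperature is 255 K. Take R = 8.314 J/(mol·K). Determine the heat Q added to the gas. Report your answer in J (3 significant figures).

Isobaric: W = nRΔT = (0.758)(8.314)(-212) = -1336 J.
ΔU = nCᵥΔT with Cᵥ = 3R/2: ΔU = (0.758)(12.47)(-212) = -2004 J.
Q = ΔU + W = -2004 − 1336 = -3340 J.

Q ≈ -3340 J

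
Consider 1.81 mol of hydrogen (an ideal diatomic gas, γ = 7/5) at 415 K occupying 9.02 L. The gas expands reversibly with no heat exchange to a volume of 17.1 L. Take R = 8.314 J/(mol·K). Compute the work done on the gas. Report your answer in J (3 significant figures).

Adiabatic: TV^(γ−1) = const with γ = 7/5.
T₂ = T₁ (V₁/V₂)^(γ−1) = 415 × (9.02/17.1)^0.4 = 415 × 0.7743 = 321.3 K.
W_by = nCᵥ(T₁ − T₂) = (1.81)(20.79)(415 − 321.3) = 3524 J.
Work on gas = −W_by = -3524 J.

W ≈ -3520 J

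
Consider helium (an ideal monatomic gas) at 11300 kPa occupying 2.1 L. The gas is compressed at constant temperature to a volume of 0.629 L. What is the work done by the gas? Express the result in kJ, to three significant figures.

Isothermal: W = nRT ln(V₂/V₁) = P₁V₁ ln(V₂/V₁).
P₁V₁ = (11300 kPa)(2.1 L) = 23730 J.
W = 23730 × ln(0.629/2.1) = 23730 × -1.206
W_by_gas = -28608 J.

W ≈ -28.6 kJ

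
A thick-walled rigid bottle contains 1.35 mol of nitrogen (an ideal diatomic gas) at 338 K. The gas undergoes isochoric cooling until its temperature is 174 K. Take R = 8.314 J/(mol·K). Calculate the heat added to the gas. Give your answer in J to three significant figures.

Constant volume ⇒ W = 0, so Q = ΔU = nCᵥΔT with Cᵥ = 5R/2 = 20.79 J/(mol·K).
ΔU = (1.35)(20.79)(174 − 338) = -4602 J.

Q ≈ -4600 J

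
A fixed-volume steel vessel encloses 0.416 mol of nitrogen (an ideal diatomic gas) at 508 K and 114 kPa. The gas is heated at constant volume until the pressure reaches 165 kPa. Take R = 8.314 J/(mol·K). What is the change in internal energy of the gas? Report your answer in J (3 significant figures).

Constant volume ⇒ W = 0, so Q = ΔU = nCᵥΔT with Cᵥ = 5R/2 = 20.79 J/(mol·K).
At constant V, T₂/T₁ = P₂/P₁ ⇒ ΔT = T₁(P₂/P₁ − 1) = 508·(165/114 − 1) = 227.3 K.
ΔU = (0.416)(20.79)(227.3) = 1965 J.

ΔU ≈ 1970 J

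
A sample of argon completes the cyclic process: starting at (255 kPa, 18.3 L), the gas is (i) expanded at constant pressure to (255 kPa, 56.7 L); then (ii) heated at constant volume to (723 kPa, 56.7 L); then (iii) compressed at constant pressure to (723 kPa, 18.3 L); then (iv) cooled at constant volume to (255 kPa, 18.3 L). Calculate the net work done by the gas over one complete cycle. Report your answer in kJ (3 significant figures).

W_net ≈ -18.0 kJ

Constant-volume legs do no work.
W(i) = (255)(56.7 − 18.3) = 9792 J; W(iii) = (723)(18.3 − 56.7) = -27763 J.
W_net = 9792 − 27763 = -17971 J (the counter-clockwise enclosed area).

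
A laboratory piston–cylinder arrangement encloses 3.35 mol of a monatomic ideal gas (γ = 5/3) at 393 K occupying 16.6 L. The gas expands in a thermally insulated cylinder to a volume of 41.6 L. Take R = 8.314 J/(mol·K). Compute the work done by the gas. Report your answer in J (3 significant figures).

Adiabatic: TV^(γ−1) = const with γ = 5/3.
T₂ = T₁ (V₁/V₂)^(γ−1) = 393 × (16.6/41.6)^0.667 = 393 × 0.542 = 213 K.
W_by = nCᵥ(T₁ − T₂) = (3.35)(12.47)(393 − 213) = 7520 J.

W ≈ 7520 J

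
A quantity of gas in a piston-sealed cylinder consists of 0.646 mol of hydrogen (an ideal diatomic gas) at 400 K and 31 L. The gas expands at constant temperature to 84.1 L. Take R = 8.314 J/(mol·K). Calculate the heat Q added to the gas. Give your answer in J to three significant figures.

Q ≈ 2140 J

Isothermal ⇒ ΔU = 0, so Q = W = nRT ln(V₂/V₁).
Q = (0.646)(8.314)(400) ln(84.1/31) = 2148 × 0.998 = 2144 J.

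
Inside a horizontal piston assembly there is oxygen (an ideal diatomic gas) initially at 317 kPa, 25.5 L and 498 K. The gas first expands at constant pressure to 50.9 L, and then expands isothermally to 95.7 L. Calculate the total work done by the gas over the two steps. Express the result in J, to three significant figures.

Step 1 (isobaric): W = PΔV = (317 kPa)(50.9 − 25.5 L) = 8052 J.
After step 1: P = 317 kPa, V = 50.9 L, T = 994 K.
Step 2 (isothermal): W = P₁V₁ ln(V₂/V₁) = (16135) ln(95.7/50.9) = 10187 J.
W_total = 8052 + 10187 = 18239 J.

W_total ≈ 18200 J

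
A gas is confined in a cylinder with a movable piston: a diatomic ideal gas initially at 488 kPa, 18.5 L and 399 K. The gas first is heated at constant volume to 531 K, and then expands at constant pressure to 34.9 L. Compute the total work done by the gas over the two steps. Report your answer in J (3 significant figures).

W_total ≈ 10700 J

Step 1 (isochoric): W = 0 (constant volume).
After step 1: P = 649.4 kPa (V unchanged).
Step 2 (isobaric): W = PΔV = (649.4 kPa)(34.9 − 18.5 L) = 10651 J.
W_total = 0 + 10651 = 10651 J.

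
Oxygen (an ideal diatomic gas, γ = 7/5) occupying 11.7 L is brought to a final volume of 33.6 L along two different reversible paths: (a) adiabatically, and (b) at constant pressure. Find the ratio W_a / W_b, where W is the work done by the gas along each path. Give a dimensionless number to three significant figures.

W_a / W_b ≈ 0.460

Path (a) adiabatic: W = P₁V₁(1 − (V₁/V₂)^(γ−1))/(γ−1) → W_a/(P₁V₁) = 0.8606.
Path (b) isobaric: W = P₁(V₂ − V₁) → W_b/(P₁V₁) = 1.872.
W_a / W_b = 0.8606 / 1.872 = 0.4598.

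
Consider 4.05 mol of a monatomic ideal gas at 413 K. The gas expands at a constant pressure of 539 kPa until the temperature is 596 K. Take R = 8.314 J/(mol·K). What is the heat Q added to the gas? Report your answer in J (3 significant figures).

Isobaric: W = nRΔT = (4.05)(8.314)(183) = 6162 J.
ΔU = nCᵥΔT with Cᵥ = 3R/2: ΔU = (4.05)(12.47)(183) = 9243 J.
Q = ΔU + W = 9243 + 6162 = 15405 J.

Q ≈ 15400 J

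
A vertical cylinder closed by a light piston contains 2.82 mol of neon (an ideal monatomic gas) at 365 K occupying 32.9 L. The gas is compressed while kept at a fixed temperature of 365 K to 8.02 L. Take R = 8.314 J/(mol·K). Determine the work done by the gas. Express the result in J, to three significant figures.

Isothermal: W = nRT ln(V₂/V₁).
W = (2.82)(8.314)(365) × ln(8.02/32.9)
  = 8558 × -1.412
W_by_gas = -12079 J.

W ≈ -12100 J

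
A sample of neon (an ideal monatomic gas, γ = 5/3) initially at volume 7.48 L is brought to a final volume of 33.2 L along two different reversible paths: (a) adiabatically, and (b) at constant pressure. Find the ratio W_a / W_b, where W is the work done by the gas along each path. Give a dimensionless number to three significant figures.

W_a / W_b ≈ 0.275

Path (a) adiabatic: W = P₁V₁(1 − (V₁/V₂)^(γ−1))/(γ−1) → W_a/(P₁V₁) = 0.9446.
Path (b) isobaric: W = P₁(V₂ − V₁) → W_b/(P₁V₁) = 3.439.
W_a / W_b = 0.9446 / 3.439 = 0.2747.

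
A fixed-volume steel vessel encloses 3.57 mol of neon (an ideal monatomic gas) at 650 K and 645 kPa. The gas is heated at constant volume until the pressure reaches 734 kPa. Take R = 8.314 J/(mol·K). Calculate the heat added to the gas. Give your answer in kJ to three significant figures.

Q ≈ 3.99 kJ

Constant volume ⇒ W = 0, so Q = ΔU = nCᵥΔT with Cᵥ = 3R/2 = 12.47 J/(mol·K).
At constant V, T₂/T₁ = P₂/P₁ ⇒ ΔT = T₁(P₂/P₁ − 1) = 650·(734/645 − 1) = 89.69 K.
ΔU = (3.57)(12.47)(89.69) = 3993 J.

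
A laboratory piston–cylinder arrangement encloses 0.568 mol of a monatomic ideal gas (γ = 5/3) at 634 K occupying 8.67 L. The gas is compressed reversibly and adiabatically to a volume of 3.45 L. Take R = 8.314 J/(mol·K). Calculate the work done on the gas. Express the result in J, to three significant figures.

W ≈ 3810 J

Adiabatic: TV^(γ−1) = const with γ = 5/3.
T₂ = T₁ (V₁/V₂)^(γ−1) = 634 × (8.67/3.45)^0.667 = 634 × 1.848 = 1172 K.
W_by = nCᵥ(T₁ − T₂) = (0.568)(12.47)(634 − 1172) = -3810 J.
Work on gas = −W_by = 3810 J.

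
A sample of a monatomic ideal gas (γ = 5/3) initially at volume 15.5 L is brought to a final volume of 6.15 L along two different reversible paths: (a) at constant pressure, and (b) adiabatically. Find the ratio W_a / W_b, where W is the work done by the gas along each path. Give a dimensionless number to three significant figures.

Path (a) isobaric: W = P₁(V₂ − V₁) → W_a/(P₁V₁) = -0.6032.
Path (b) adiabatic: W = P₁V₁(1 − (V₁/V₂)^(γ−1))/(γ−1) → W_b/(P₁V₁) = -1.278.
W_a / W_b = -0.6032 / -1.278 = 0.472.

W_a / W_b ≈ 0.472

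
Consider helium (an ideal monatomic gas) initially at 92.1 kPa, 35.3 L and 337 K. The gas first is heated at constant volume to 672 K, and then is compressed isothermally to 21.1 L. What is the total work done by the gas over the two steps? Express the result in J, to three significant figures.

W_total ≈ -3340 J

Step 1 (isochoric): W = 0 (constant volume).
After step 1: P = 183.7 kPa (V unchanged).
Step 2 (isothermal): W = P₁V₁ ln(V₂/V₁) = (6483) ln(21.1/35.3) = -3336 J.
W_total = 0 − 3336 = -3336 J.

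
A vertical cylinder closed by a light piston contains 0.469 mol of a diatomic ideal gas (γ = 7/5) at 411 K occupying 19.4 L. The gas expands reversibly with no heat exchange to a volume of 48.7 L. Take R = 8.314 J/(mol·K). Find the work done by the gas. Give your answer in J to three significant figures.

W ≈ 1230 J

Adiabatic: TV^(γ−1) = const with γ = 7/5.
T₂ = T₁ (V₁/V₂)^(γ−1) = 411 × (19.4/48.7)^0.4 = 411 × 0.692 = 284.4 K.
W_by = nCᵥ(T₁ − T₂) = (0.469)(20.79)(411 − 284.4) = 1234 J.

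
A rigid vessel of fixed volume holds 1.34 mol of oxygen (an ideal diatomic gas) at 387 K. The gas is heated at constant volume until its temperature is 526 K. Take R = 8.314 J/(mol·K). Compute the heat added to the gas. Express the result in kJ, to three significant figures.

Q ≈ 3.87 kJ

Constant volume ⇒ W = 0, so Q = ΔU = nCᵥΔT with Cᵥ = 5R/2 = 20.79 J/(mol·K).
ΔU = (1.34)(20.79)(526 − 387) = 3871 J.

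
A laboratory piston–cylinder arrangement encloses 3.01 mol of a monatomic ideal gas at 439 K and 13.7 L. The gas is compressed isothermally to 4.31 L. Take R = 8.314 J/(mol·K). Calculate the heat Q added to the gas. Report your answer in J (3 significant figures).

Isothermal ⇒ ΔU = 0, so Q = W = nRT ln(V₂/V₁).
Q = (3.01)(8.314)(439) ln(4.31/13.7) = 10986 × -1.156 = -12705 J.

Q ≈ -12700 J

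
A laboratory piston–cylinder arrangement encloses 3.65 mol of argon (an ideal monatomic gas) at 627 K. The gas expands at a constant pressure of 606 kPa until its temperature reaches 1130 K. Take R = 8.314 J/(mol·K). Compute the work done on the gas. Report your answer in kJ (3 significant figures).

W ≈ -15.3 kJ

Isobaric: W = P ΔV = nR ΔT.
W = (3.65)(8.314)(1130 − 627) = 15264 J.
Work on gas = −W_by = -15264 J.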